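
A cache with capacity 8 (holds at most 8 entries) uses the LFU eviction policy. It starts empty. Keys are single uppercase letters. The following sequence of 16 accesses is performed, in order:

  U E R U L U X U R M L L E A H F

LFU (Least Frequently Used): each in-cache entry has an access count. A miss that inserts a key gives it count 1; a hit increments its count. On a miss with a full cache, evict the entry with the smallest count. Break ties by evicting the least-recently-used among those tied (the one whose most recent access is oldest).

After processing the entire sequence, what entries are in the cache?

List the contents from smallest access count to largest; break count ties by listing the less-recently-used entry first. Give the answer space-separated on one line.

LFU simulation (capacity=8):
  1. access U: MISS. Cache: [U(c=1)]
  2. access E: MISS. Cache: [U(c=1) E(c=1)]
  3. access R: MISS. Cache: [U(c=1) E(c=1) R(c=1)]
  4. access U: HIT, count now 2. Cache: [E(c=1) R(c=1) U(c=2)]
  5. access L: MISS. Cache: [E(c=1) R(c=1) L(c=1) U(c=2)]
  6. access U: HIT, count now 3. Cache: [E(c=1) R(c=1) L(c=1) U(c=3)]
  7. access X: MISS. Cache: [E(c=1) R(c=1) L(c=1) X(c=1) U(c=3)]
  8. access U: HIT, count now 4. Cache: [E(c=1) R(c=1) L(c=1) X(c=1) U(c=4)]
  9. access R: HIT, count now 2. Cache: [E(c=1) L(c=1) X(c=1) R(c=2) U(c=4)]
  10. access M: MISS. Cache: [E(c=1) L(c=1) X(c=1) M(c=1) R(c=2) U(c=4)]
  11. access L: HIT, count now 2. Cache: [E(c=1) X(c=1) M(c=1) R(c=2) L(c=2) U(c=4)]
  12. access L: HIT, count now 3. Cache: [E(c=1) X(c=1) M(c=1) R(c=2) L(c=3) U(c=4)]
  13. access E: HIT, count now 2. Cache: [X(c=1) M(c=1) R(c=2) E(c=2) L(c=3) U(c=4)]
  14. access A: MISS. Cache: [X(c=1) M(c=1) A(c=1) R(c=2) E(c=2) L(c=3) U(c=4)]
  15. access H: MISS. Cache: [X(c=1) M(c=1) A(c=1) H(c=1) R(c=2) E(c=2) L(c=3) U(c=4)]
  16. access F: MISS, evict X(c=1). Cache: [M(c=1) A(c=1) H(c=1) F(c=1) R(c=2) E(c=2) L(c=3) U(c=4)]
Total: 7 hits, 9 misses, 1 evictions

Answer: M A H F R E L U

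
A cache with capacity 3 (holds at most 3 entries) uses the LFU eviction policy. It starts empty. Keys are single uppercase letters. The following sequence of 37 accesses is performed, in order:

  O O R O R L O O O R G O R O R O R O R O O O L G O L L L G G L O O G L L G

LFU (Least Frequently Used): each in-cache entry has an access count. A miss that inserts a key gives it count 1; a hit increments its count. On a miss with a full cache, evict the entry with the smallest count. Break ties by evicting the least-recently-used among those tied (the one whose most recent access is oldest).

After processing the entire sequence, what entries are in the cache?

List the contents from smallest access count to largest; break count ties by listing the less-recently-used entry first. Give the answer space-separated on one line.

Answer: G R O

Derivation:
LFU simulation (capacity=3):
  1. access O: MISS. Cache: [O(c=1)]
  2. access O: HIT, count now 2. Cache: [O(c=2)]
  3. access R: MISS. Cache: [R(c=1) O(c=2)]
  4. access O: HIT, count now 3. Cache: [R(c=1) O(c=3)]
  5. access R: HIT, count now 2. Cache: [R(c=2) O(c=3)]
  6. access L: MISS. Cache: [L(c=1) R(c=2) O(c=3)]
  7. access O: HIT, count now 4. Cache: [L(c=1) R(c=2) O(c=4)]
  8. access O: HIT, count now 5. Cache: [L(c=1) R(c=2) O(c=5)]
  9. access O: HIT, count now 6. Cache: [L(c=1) R(c=2) O(c=6)]
  10. access R: HIT, count now 3. Cache: [L(c=1) R(c=3) O(c=6)]
  11. access G: MISS, evict L(c=1). Cache: [G(c=1) R(c=3) O(c=6)]
  12. access O: HIT, count now 7. Cache: [G(c=1) R(c=3) O(c=7)]
  13. access R: HIT, count now 4. Cache: [G(c=1) R(c=4) O(c=7)]
  14. access O: HIT, count now 8. Cache: [G(c=1) R(c=4) O(c=8)]
  15. access R: HIT, count now 5. Cache: [G(c=1) R(c=5) O(c=8)]
  16. access O: HIT, count now 9. Cache: [G(c=1) R(c=5) O(c=9)]
  17. access R: HIT, count now 6. Cache: [G(c=1) R(c=6) O(c=9)]
  18. access O: HIT, count now 10. Cache: [G(c=1) R(c=6) O(c=10)]
  19. access R: HIT, count now 7. Cache: [G(c=1) R(c=7) O(c=10)]
  20. access O: HIT, count now 11. Cache: [G(c=1) R(c=7) O(c=11)]
  21. access O: HIT, count now 12. Cache: [G(c=1) R(c=7) O(c=12)]
  22. access O: HIT, count now 13. Cache: [G(c=1) R(c=7) O(c=13)]
  23. access L: MISS, evict G(c=1). Cache: [L(c=1) R(c=7) O(c=13)]
  24. access G: MISS, evict L(c=1). Cache: [G(c=1) R(c=7) O(c=13)]
  25. access O: HIT, count now 14. Cache: [G(c=1) R(c=7) O(c=14)]
  26. access L: MISS, evict G(c=1). Cache: [L(c=1) R(c=7) O(c=14)]
  27. access L: HIT, count now 2. Cache: [L(c=2) R(c=7) O(c=14)]
  28. access L: HIT, count now 3. Cache: [L(c=3) R(c=7) O(c=14)]
  29. access G: MISS, evict L(c=3). Cache: [G(c=1) R(c=7) O(c=14)]
  30. access G: HIT, count now 2. Cache: [G(c=2) R(c=7) O(c=14)]
  31. access L: MISS, evict G(c=2). Cache: [L(c=1) R(c=7) O(c=14)]
  32. access O: HIT, count now 15. Cache: [L(c=1) R(c=7) O(c=15)]
  33. access O: HIT, count now 16. Cache: [L(c=1) R(c=7) O(c=16)]
  34. access G: MISS, evict L(c=1). Cache: [G(c=1) R(c=7) O(c=16)]
  35. access L: MISS, evict G(c=1). Cache: [L(c=1) R(c=7) O(c=16)]
  36. access L: HIT, count now 2. Cache: [L(c=2) R(c=7) O(c=16)]
  37. access G: MISS, evict L(c=2). Cache: [G(c=1) R(c=7) O(c=16)]
Total: 25 hits, 12 misses, 9 evictions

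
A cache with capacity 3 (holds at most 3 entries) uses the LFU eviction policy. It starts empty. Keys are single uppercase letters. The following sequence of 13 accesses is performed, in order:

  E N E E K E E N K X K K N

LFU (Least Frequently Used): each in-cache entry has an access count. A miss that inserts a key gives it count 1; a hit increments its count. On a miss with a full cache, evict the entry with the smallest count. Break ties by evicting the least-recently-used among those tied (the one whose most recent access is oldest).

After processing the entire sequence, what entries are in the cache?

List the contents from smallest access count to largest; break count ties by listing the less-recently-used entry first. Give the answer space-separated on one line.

Answer: N K E

Derivation:
LFU simulation (capacity=3):
  1. access E: MISS. Cache: [E(c=1)]
  2. access N: MISS. Cache: [E(c=1) N(c=1)]
  3. access E: HIT, count now 2. Cache: [N(c=1) E(c=2)]
  4. access E: HIT, count now 3. Cache: [N(c=1) E(c=3)]
  5. access K: MISS. Cache: [N(c=1) K(c=1) E(c=3)]
  6. access E: HIT, count now 4. Cache: [N(c=1) K(c=1) E(c=4)]
  7. access E: HIT, count now 5. Cache: [N(c=1) K(c=1) E(c=5)]
  8. access N: HIT, count now 2. Cache: [K(c=1) N(c=2) E(c=5)]
  9. access K: HIT, count now 2. Cache: [N(c=2) K(c=2) E(c=5)]
  10. access X: MISS, evict N(c=2). Cache: [X(c=1) K(c=2) E(c=5)]
  11. access K: HIT, count now 3. Cache: [X(c=1) K(c=3) E(c=5)]
  12. access K: HIT, count now 4. Cache: [X(c=1) K(c=4) E(c=5)]
  13. access N: MISS, evict X(c=1). Cache: [N(c=1) K(c=4) E(c=5)]
Total: 8 hits, 5 misses, 2 evictions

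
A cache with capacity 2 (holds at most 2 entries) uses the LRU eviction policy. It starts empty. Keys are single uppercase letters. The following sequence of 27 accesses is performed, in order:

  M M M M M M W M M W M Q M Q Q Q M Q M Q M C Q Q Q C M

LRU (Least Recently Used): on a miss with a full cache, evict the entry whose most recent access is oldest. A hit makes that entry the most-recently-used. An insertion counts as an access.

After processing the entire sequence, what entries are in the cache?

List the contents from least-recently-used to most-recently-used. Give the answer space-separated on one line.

Answer: C M

Derivation:
LRU simulation (capacity=2):
  1. access M: MISS. Cache (LRU->MRU): [M]
  2. access M: HIT. Cache (LRU->MRU): [M]
  3. access M: HIT. Cache (LRU->MRU): [M]
  4. access M: HIT. Cache (LRU->MRU): [M]
  5. access M: HIT. Cache (LRU->MRU): [M]
  6. access M: HIT. Cache (LRU->MRU): [M]
  7. access W: MISS. Cache (LRU->MRU): [M W]
  8. access M: HIT. Cache (LRU->MRU): [W M]
  9. access M: HIT. Cache (LRU->MRU): [W M]
  10. access W: HIT. Cache (LRU->MRU): [M W]
  11. access M: HIT. Cache (LRU->MRU): [W M]
  12. access Q: MISS, evict W. Cache (LRU->MRU): [M Q]
  13. access M: HIT. Cache (LRU->MRU): [Q M]
  14. access Q: HIT. Cache (LRU->MRU): [M Q]
  15. access Q: HIT. Cache (LRU->MRU): [M Q]
  16. access Q: HIT. Cache (LRU->MRU): [M Q]
  17. access M: HIT. Cache (LRU->MRU): [Q M]
  18. access Q: HIT. Cache (LRU->MRU): [M Q]
  19. access M: HIT. Cache (LRU->MRU): [Q M]
  20. access Q: HIT. Cache (LRU->MRU): [M Q]
  21. access M: HIT. Cache (LRU->MRU): [Q M]
  22. access C: MISS, evict Q. Cache (LRU->MRU): [M C]
  23. access Q: MISS, evict M. Cache (LRU->MRU): [C Q]
  24. access Q: HIT. Cache (LRU->MRU): [C Q]
  25. access Q: HIT. Cache (LRU->MRU): [C Q]
  26. access C: HIT. Cache (LRU->MRU): [Q C]
  27. access M: MISS, evict Q. Cache (LRU->MRU): [C M]
Total: 21 hits, 6 misses, 4 evictions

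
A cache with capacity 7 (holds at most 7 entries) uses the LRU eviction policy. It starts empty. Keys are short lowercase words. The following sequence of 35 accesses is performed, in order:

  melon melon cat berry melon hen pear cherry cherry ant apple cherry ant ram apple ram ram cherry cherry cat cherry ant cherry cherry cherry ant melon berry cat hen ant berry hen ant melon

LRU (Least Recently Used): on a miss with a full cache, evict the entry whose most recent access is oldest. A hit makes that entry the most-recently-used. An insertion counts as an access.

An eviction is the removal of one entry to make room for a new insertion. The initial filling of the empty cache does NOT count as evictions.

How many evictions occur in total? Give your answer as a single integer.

LRU simulation (capacity=7):
  1. access melon: MISS. Cache (LRU->MRU): [melon]
  2. access melon: HIT. Cache (LRU->MRU): [melon]
  3. access cat: MISS. Cache (LRU->MRU): [melon cat]
  4. access berry: MISS. Cache (LRU->MRU): [melon cat berry]
  5. access melon: HIT. Cache (LRU->MRU): [cat berry melon]
  6. access hen: MISS. Cache (LRU->MRU): [cat berry melon hen]
  7. access pear: MISS. Cache (LRU->MRU): [cat berry melon hen pear]
  8. access cherry: MISS. Cache (LRU->MRU): [cat berry melon hen pear cherry]
  9. access cherry: HIT. Cache (LRU->MRU): [cat berry melon hen pear cherry]
  10. access ant: MISS. Cache (LRU->MRU): [cat berry melon hen pear cherry ant]
  11. access apple: MISS, evict cat. Cache (LRU->MRU): [berry melon hen pear cherry ant apple]
  12. access cherry: HIT. Cache (LRU->MRU): [berry melon hen pear ant apple cherry]
  13. access ant: HIT. Cache (LRU->MRU): [berry melon hen pear apple cherry ant]
  14. access ram: MISS, evict berry. Cache (LRU->MRU): [melon hen pear apple cherry ant ram]
  15. access apple: HIT. Cache (LRU->MRU): [melon hen pear cherry ant ram apple]
  16. access ram: HIT. Cache (LRU->MRU): [melon hen pear cherry ant apple ram]
  17. access ram: HIT. Cache (LRU->MRU): [melon hen pear cherry ant apple ram]
  18. access cherry: HIT. Cache (LRU->MRU): [melon hen pear ant apple ram cherry]
  19. access cherry: HIT. Cache (LRU->MRU): [melon hen pear ant apple ram cherry]
  20. access cat: MISS, evict melon. Cache (LRU->MRU): [hen pear ant apple ram cherry cat]
  21. access cherry: HIT. Cache (LRU->MRU): [hen pear ant apple ram cat cherry]
  22. access ant: HIT. Cache (LRU->MRU): [hen pear apple ram cat cherry ant]
  23. access cherry: HIT. Cache (LRU->MRU): [hen pear apple ram cat ant cherry]
  24. access cherry: HIT. Cache (LRU->MRU): [hen pear apple ram cat ant cherry]
  25. access cherry: HIT. Cache (LRU->MRU): [hen pear apple ram cat ant cherry]
  26. access ant: HIT. Cache (LRU->MRU): [hen pear apple ram cat cherry ant]
  27. access melon: MISS, evict hen. Cache (LRU->MRU): [pear apple ram cat cherry ant melon]
  28. access berry: MISS, evict pear. Cache (LRU->MRU): [apple ram cat cherry ant melon berry]
  29. access cat: HIT. Cache (LRU->MRU): [apple ram cherry ant melon berry cat]
  30. access hen: MISS, evict apple. Cache (LRU->MRU): [ram cherry ant melon berry cat hen]
  31. access ant: HIT. Cache (LRU->MRU): [ram cherry melon berry cat hen ant]
  32. access berry: HIT. Cache (LRU->MRU): [ram cherry melon cat hen ant berry]
  33. access hen: HIT. Cache (LRU->MRU): [ram cherry melon cat ant berry hen]
  34. access ant: HIT. Cache (LRU->MRU): [ram cherry melon cat berry hen ant]
  35. access melon: HIT. Cache (LRU->MRU): [ram cherry cat berry hen ant melon]
Total: 22 hits, 13 misses, 6 evictions

Answer: 6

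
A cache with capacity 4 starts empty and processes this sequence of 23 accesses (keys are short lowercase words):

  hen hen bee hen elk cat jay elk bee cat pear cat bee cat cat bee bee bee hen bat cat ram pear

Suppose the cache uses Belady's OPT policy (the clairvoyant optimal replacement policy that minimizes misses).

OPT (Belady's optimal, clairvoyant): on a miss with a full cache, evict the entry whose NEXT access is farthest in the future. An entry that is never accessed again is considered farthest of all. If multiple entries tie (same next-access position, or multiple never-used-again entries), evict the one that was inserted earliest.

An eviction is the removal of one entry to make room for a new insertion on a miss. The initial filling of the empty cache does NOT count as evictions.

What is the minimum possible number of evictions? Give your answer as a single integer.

Answer: 5

Derivation:
OPT (Belady) simulation (capacity=4):
  1. access hen: MISS. Cache: [hen]
  2. access hen: HIT. Next use of hen: step 4. Cache: [hen]
  3. access bee: MISS. Cache: [hen bee]
  4. access hen: HIT. Next use of hen: step 19. Cache: [hen bee]
  5. access elk: MISS. Cache: [hen bee elk]
  6. access cat: MISS. Cache: [hen bee elk cat]
  7. access jay: MISS, evict hen (next use: step 19). Cache: [bee elk cat jay]
  8. access elk: HIT. Next use of elk: never. Cache: [bee elk cat jay]
  9. access bee: HIT. Next use of bee: step 13. Cache: [bee elk cat jay]
  10. access cat: HIT. Next use of cat: step 12. Cache: [bee elk cat jay]
  11. access pear: MISS, evict elk (next use: never). Cache: [bee cat jay pear]
  12. access cat: HIT. Next use of cat: step 14. Cache: [bee cat jay pear]
  13. access bee: HIT. Next use of bee: step 16. Cache: [bee cat jay pear]
  14. access cat: HIT. Next use of cat: step 15. Cache: [bee cat jay pear]
  15. access cat: HIT. Next use of cat: step 21. Cache: [bee cat jay pear]
  16. access bee: HIT. Next use of bee: step 17. Cache: [bee cat jay pear]
  17. access bee: HIT. Next use of bee: step 18. Cache: [bee cat jay pear]
  18. access bee: HIT. Next use of bee: never. Cache: [bee cat jay pear]
  19. access hen: MISS, evict bee (next use: never). Cache: [cat jay pear hen]
  20. access bat: MISS, evict jay (next use: never). Cache: [cat pear hen bat]
  21. access cat: HIT. Next use of cat: never. Cache: [cat pear hen bat]
  22. access ram: MISS, evict cat (next use: never). Cache: [pear hen bat ram]
  23. access pear: HIT. Next use of pear: never. Cache: [pear hen bat ram]
Total: 14 hits, 9 misses, 5 evictions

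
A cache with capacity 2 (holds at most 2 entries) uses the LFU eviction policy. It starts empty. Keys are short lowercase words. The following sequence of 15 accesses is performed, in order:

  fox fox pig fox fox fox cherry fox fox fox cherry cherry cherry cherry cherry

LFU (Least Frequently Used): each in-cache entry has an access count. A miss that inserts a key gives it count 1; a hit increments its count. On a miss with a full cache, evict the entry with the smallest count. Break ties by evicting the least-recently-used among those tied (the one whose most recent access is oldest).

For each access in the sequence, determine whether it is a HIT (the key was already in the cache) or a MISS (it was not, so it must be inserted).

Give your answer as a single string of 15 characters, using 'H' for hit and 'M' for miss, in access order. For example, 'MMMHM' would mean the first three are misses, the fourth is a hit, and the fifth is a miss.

Answer: MHMHHHMHHHHHHHH

Derivation:
LFU simulation (capacity=2):
  1. access fox: MISS. Cache: [fox(c=1)]
  2. access fox: HIT, count now 2. Cache: [fox(c=2)]
  3. access pig: MISS. Cache: [pig(c=1) fox(c=2)]
  4. access fox: HIT, count now 3. Cache: [pig(c=1) fox(c=3)]
  5. access fox: HIT, count now 4. Cache: [pig(c=1) fox(c=4)]
  6. access fox: HIT, count now 5. Cache: [pig(c=1) fox(c=5)]
  7. access cherry: MISS, evict pig(c=1). Cache: [cherry(c=1) fox(c=5)]
  8. access fox: HIT, count now 6. Cache: [cherry(c=1) fox(c=6)]
  9. access fox: HIT, count now 7. Cache: [cherry(c=1) fox(c=7)]
  10. access fox: HIT, count now 8. Cache: [cherry(c=1) fox(c=8)]
  11. access cherry: HIT, count now 2. Cache: [cherry(c=2) fox(c=8)]
  12. access cherry: HIT, count now 3. Cache: [cherry(c=3) fox(c=8)]
  13. access cherry: HIT, count now 4. Cache: [cherry(c=4) fox(c=8)]
  14. access cherry: HIT, count now 5. Cache: [cherry(c=5) fox(c=8)]
  15. access cherry: HIT, count now 6. Cache: [cherry(c=6) fox(c=8)]
Total: 12 hits, 3 misses, 1 evictions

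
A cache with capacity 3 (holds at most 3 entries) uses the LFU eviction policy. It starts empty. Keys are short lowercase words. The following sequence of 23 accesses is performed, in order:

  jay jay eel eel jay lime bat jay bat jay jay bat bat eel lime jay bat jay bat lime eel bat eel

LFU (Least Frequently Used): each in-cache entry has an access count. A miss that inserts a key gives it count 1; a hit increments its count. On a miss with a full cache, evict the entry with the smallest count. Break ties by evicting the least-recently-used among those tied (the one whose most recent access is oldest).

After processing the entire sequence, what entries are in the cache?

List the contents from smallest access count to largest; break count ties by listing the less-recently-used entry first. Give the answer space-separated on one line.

Answer: eel bat jay

Derivation:
LFU simulation (capacity=3):
  1. access jay: MISS. Cache: [jay(c=1)]
  2. access jay: HIT, count now 2. Cache: [jay(c=2)]
  3. access eel: MISS. Cache: [eel(c=1) jay(c=2)]
  4. access eel: HIT, count now 2. Cache: [jay(c=2) eel(c=2)]
  5. access jay: HIT, count now 3. Cache: [eel(c=2) jay(c=3)]
  6. access lime: MISS. Cache: [lime(c=1) eel(c=2) jay(c=3)]
  7. access bat: MISS, evict lime(c=1). Cache: [bat(c=1) eel(c=2) jay(c=3)]
  8. access jay: HIT, count now 4. Cache: [bat(c=1) eel(c=2) jay(c=4)]
  9. access bat: HIT, count now 2. Cache: [eel(c=2) bat(c=2) jay(c=4)]
  10. access jay: HIT, count now 5. Cache: [eel(c=2) bat(c=2) jay(c=5)]
  11. access jay: HIT, count now 6. Cache: [eel(c=2) bat(c=2) jay(c=6)]
  12. access bat: HIT, count now 3. Cache: [eel(c=2) bat(c=3) jay(c=6)]
  13. access bat: HIT, count now 4. Cache: [eel(c=2) bat(c=4) jay(c=6)]
  14. access eel: HIT, count now 3. Cache: [eel(c=3) bat(c=4) jay(c=6)]
  15. access lime: MISS, evict eel(c=3). Cache: [lime(c=1) bat(c=4) jay(c=6)]
  16. access jay: HIT, count now 7. Cache: [lime(c=1) bat(c=4) jay(c=7)]
  17. access bat: HIT, count now 5. Cache: [lime(c=1) bat(c=5) jay(c=7)]
  18. access jay: HIT, count now 8. Cache: [lime(c=1) bat(c=5) jay(c=8)]
  19. access bat: HIT, count now 6. Cache: [lime(c=1) bat(c=6) jay(c=8)]
  20. access lime: HIT, count now 2. Cache: [lime(c=2) bat(c=6) jay(c=8)]
  21. access eel: MISS, evict lime(c=2). Cache: [eel(c=1) bat(c=6) jay(c=8)]
  22. access bat: HIT, count now 7. Cache: [eel(c=1) bat(c=7) jay(c=8)]
  23. access eel: HIT, count now 2. Cache: [eel(c=2) bat(c=7) jay(c=8)]
Total: 17 hits, 6 misses, 3 evictions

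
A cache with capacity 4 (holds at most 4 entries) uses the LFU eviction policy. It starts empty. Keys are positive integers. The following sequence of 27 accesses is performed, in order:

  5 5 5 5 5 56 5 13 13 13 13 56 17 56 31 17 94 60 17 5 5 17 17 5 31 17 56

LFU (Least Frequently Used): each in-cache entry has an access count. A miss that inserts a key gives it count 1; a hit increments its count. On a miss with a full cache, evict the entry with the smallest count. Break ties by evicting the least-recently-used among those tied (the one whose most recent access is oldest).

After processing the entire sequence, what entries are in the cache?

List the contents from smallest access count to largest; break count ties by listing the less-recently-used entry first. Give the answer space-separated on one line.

Answer: 56 13 17 5

Derivation:
LFU simulation (capacity=4):
  1. access 5: MISS. Cache: [5(c=1)]
  2. access 5: HIT, count now 2. Cache: [5(c=2)]
  3. access 5: HIT, count now 3. Cache: [5(c=3)]
  4. access 5: HIT, count now 4. Cache: [5(c=4)]
  5. access 5: HIT, count now 5. Cache: [5(c=5)]
  6. access 56: MISS. Cache: [56(c=1) 5(c=5)]
  7. access 5: HIT, count now 6. Cache: [56(c=1) 5(c=6)]
  8. access 13: MISS. Cache: [56(c=1) 13(c=1) 5(c=6)]
  9. access 13: HIT, count now 2. Cache: [56(c=1) 13(c=2) 5(c=6)]
  10. access 13: HIT, count now 3. Cache: [56(c=1) 13(c=3) 5(c=6)]
  11. access 13: HIT, count now 4. Cache: [56(c=1) 13(c=4) 5(c=6)]
  12. access 56: HIT, count now 2. Cache: [56(c=2) 13(c=4) 5(c=6)]
  13. access 17: MISS. Cache: [17(c=1) 56(c=2) 13(c=4) 5(c=6)]
  14. access 56: HIT, count now 3. Cache: [17(c=1) 56(c=3) 13(c=4) 5(c=6)]
  15. access 31: MISS, evict 17(c=1). Cache: [31(c=1) 56(c=3) 13(c=4) 5(c=6)]
  16. access 17: MISS, evict 31(c=1). Cache: [17(c=1) 56(c=3) 13(c=4) 5(c=6)]
  17. access 94: MISS, evict 17(c=1). Cache: [94(c=1) 56(c=3) 13(c=4) 5(c=6)]
  18. access 60: MISS, evict 94(c=1). Cache: [60(c=1) 56(c=3) 13(c=4) 5(c=6)]
  19. access 17: MISS, evict 60(c=1). Cache: [17(c=1) 56(c=3) 13(c=4) 5(c=6)]
  20. access 5: HIT, count now 7. Cache: [17(c=1) 56(c=3) 13(c=4) 5(c=7)]
  21. access 5: HIT, count now 8. Cache: [17(c=1) 56(c=3) 13(c=4) 5(c=8)]
  22. access 17: HIT, count now 2. Cache: [17(c=2) 56(c=3) 13(c=4) 5(c=8)]
  23. access 17: HIT, count now 3. Cache: [56(c=3) 17(c=3) 13(c=4) 5(c=8)]
  24. access 5: HIT, count now 9. Cache: [56(c=3) 17(c=3) 13(c=4) 5(c=9)]
  25. access 31: MISS, evict 56(c=3). Cache: [31(c=1) 17(c=3) 13(c=4) 5(c=9)]
  26. access 17: HIT, count now 4. Cache: [31(c=1) 13(c=4) 17(c=4) 5(c=9)]
  27. access 56: MISS, evict 31(c=1). Cache: [56(c=1) 13(c=4) 17(c=4) 5(c=9)]
Total: 16 hits, 11 misses, 7 evictions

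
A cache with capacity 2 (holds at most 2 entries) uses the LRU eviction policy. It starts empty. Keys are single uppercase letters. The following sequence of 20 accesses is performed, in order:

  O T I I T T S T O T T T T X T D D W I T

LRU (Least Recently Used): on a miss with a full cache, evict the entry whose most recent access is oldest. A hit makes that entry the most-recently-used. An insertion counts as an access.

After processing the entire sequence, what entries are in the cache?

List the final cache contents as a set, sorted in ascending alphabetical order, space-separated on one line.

Answer: I T

Derivation:
LRU simulation (capacity=2):
  1. access O: MISS. Cache (LRU->MRU): [O]
  2. access T: MISS. Cache (LRU->MRU): [O T]
  3. access I: MISS, evict O. Cache (LRU->MRU): [T I]
  4. access I: HIT. Cache (LRU->MRU): [T I]
  5. access T: HIT. Cache (LRU->MRU): [I T]
  6. access T: HIT. Cache (LRU->MRU): [I T]
  7. access S: MISS, evict I. Cache (LRU->MRU): [T S]
  8. access T: HIT. Cache (LRU->MRU): [S T]
  9. access O: MISS, evict S. Cache (LRU->MRU): [T O]
  10. access T: HIT. Cache (LRU->MRU): [O T]
  11. access T: HIT. Cache (LRU->MRU): [O T]
  12. access T: HIT. Cache (LRU->MRU): [O T]
  13. access T: HIT. Cache (LRU->MRU): [O T]
  14. access X: MISS, evict O. Cache (LRU->MRU): [T X]
  15. access T: HIT. Cache (LRU->MRU): [X T]
  16. access D: MISS, evict X. Cache (LRU->MRU): [T D]
  17. access D: HIT. Cache (LRU->MRU): [T D]
  18. access W: MISS, evict T. Cache (LRU->MRU): [D W]
  19. access I: MISS, evict D. Cache (LRU->MRU): [W I]
  20. access T: MISS, evict W. Cache (LRU->MRU): [I T]
Total: 10 hits, 10 misses, 8 evictions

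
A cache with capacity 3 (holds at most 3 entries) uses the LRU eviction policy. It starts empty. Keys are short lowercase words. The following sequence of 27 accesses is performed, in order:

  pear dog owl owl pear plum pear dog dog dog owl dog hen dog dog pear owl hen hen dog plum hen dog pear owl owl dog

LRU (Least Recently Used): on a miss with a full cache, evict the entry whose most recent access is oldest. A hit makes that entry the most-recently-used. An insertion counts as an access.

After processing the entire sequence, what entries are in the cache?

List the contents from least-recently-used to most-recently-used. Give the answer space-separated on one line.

Answer: pear owl dog

Derivation:
LRU simulation (capacity=3):
  1. access pear: MISS. Cache (LRU->MRU): [pear]
  2. access dog: MISS. Cache (LRU->MRU): [pear dog]
  3. access owl: MISS. Cache (LRU->MRU): [pear dog owl]
  4. access owl: HIT. Cache (LRU->MRU): [pear dog owl]
  5. access pear: HIT. Cache (LRU->MRU): [dog owl pear]
  6. access plum: MISS, evict dog. Cache (LRU->MRU): [owl pear plum]
  7. access pear: HIT. Cache (LRU->MRU): [owl plum pear]
  8. access dog: MISS, evict owl. Cache (LRU->MRU): [plum pear dog]
  9. access dog: HIT. Cache (LRU->MRU): [plum pear dog]
  10. access dog: HIT. Cache (LRU->MRU): [plum pear dog]
  11. access owl: MISS, evict plum. Cache (LRU->MRU): [pear dog owl]
  12. access dog: HIT. Cache (LRU->MRU): [pear owl dog]
  13. access hen: MISS, evict pear. Cache (LRU->MRU): [owl dog hen]
  14. access dog: HIT. Cache (LRU->MRU): [owl hen dog]
  15. access dog: HIT. Cache (LRU->MRU): [owl hen dog]
  16. access pear: MISS, evict owl. Cache (LRU->MRU): [hen dog pear]
  17. access owl: MISS, evict hen. Cache (LRU->MRU): [dog pear owl]
  18. access hen: MISS, evict dog. Cache (LRU->MRU): [pear owl hen]
  19. access hen: HIT. Cache (LRU->MRU): [pear owl hen]
  20. access dog: MISS, evict pear. Cache (LRU->MRU): [owl hen dog]
  21. access plum: MISS, evict owl. Cache (LRU->MRU): [hen dog plum]
  22. access hen: HIT. Cache (LRU->MRU): [dog plum hen]
  23. access dog: HIT. Cache (LRU->MRU): [plum hen dog]
  24. access pear: MISS, evict plum. Cache (LRU->MRU): [hen dog pear]
  25. access owl: MISS, evict hen. Cache (LRU->MRU): [dog pear owl]
  26. access owl: HIT. Cache (LRU->MRU): [dog pear owl]
  27. access dog: HIT. Cache (LRU->MRU): [pear owl dog]
Total: 13 hits, 14 misses, 11 evictions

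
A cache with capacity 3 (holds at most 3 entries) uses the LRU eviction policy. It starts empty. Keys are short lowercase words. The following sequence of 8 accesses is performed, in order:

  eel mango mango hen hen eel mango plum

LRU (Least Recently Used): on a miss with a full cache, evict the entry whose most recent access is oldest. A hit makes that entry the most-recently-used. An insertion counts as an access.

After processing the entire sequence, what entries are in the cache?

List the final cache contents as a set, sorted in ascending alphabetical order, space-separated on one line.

LRU simulation (capacity=3):
  1. access eel: MISS. Cache (LRU->MRU): [eel]
  2. access mango: MISS. Cache (LRU->MRU): [eel mango]
  3. access mango: HIT. Cache (LRU->MRU): [eel mango]
  4. access hen: MISS. Cache (LRU->MRU): [eel mango hen]
  5. access hen: HIT. Cache (LRU->MRU): [eel mango hen]
  6. access eel: HIT. Cache (LRU->MRU): [mango hen eel]
  7. access mango: HIT. Cache (LRU->MRU): [hen eel mango]
  8. access plum: MISS, evict hen. Cache (LRU->MRU): [eel mango plum]
Total: 4 hits, 4 misses, 1 evictions

Answer: eel mango plum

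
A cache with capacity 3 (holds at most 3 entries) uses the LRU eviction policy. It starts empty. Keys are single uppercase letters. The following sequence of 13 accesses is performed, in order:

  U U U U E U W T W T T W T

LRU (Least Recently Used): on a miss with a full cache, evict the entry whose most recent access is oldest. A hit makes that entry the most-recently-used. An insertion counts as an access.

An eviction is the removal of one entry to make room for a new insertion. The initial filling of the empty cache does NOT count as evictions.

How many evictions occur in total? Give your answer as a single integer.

Answer: 1

Derivation:
LRU simulation (capacity=3):
  1. access U: MISS. Cache (LRU->MRU): [U]
  2. access U: HIT. Cache (LRU->MRU): [U]
  3. access U: HIT. Cache (LRU->MRU): [U]
  4. access U: HIT. Cache (LRU->MRU): [U]
  5. access E: MISS. Cache (LRU->MRU): [U E]
  6. access U: HIT. Cache (LRU->MRU): [E U]
  7. access W: MISS. Cache (LRU->MRU): [E U W]
  8. access T: MISS, evict E. Cache (LRU->MRU): [U W T]
  9. access W: HIT. Cache (LRU->MRU): [U T W]
  10. access T: HIT. Cache (LRU->MRU): [U W T]
  11. access T: HIT. Cache (LRU->MRU): [U W T]
  12. access W: HIT. Cache (LRU->MRU): [U T W]
  13. access T: HIT. Cache (LRU->MRU): [U W T]
Total: 9 hits, 4 misses, 1 evictions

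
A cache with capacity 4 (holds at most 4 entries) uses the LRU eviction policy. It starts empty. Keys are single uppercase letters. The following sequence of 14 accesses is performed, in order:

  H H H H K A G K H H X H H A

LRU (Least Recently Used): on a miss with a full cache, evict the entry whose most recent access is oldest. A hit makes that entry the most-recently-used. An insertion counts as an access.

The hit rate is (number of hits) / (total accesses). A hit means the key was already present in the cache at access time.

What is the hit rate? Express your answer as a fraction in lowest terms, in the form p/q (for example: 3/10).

Answer: 4/7

Derivation:
LRU simulation (capacity=4):
  1. access H: MISS. Cache (LRU->MRU): [H]
  2. access H: HIT. Cache (LRU->MRU): [H]
  3. access H: HIT. Cache (LRU->MRU): [H]
  4. access H: HIT. Cache (LRU->MRU): [H]
  5. access K: MISS. Cache (LRU->MRU): [H K]
  6. access A: MISS. Cache (LRU->MRU): [H K A]
  7. access G: MISS. Cache (LRU->MRU): [H K A G]
  8. access K: HIT. Cache (LRU->MRU): [H A G K]
  9. access H: HIT. Cache (LRU->MRU): [A G K H]
  10. access H: HIT. Cache (LRU->MRU): [A G K H]
  11. access X: MISS, evict A. Cache (LRU->MRU): [G K H X]
  12. access H: HIT. Cache (LRU->MRU): [G K X H]
  13. access H: HIT. Cache (LRU->MRU): [G K X H]
  14. access A: MISS, evict G. Cache (LRU->MRU): [K X H A]
Total: 8 hits, 6 misses, 2 evictions

Hit rate = 8/14 = 4/7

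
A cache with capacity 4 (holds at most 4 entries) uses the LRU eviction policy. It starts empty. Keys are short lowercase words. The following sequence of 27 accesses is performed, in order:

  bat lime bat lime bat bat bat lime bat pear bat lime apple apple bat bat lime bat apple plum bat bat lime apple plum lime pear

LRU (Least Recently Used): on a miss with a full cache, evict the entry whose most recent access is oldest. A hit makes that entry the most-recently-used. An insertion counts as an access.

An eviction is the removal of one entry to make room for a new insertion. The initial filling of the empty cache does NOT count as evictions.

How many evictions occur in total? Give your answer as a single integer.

Answer: 2

Derivation:
LRU simulation (capacity=4):
  1. access bat: MISS. Cache (LRU->MRU): [bat]
  2. access lime: MISS. Cache (LRU->MRU): [bat lime]
  3. access bat: HIT. Cache (LRU->MRU): [lime bat]
  4. access lime: HIT. Cache (LRU->MRU): [bat lime]
  5. access bat: HIT. Cache (LRU->MRU): [lime bat]
  6. access bat: HIT. Cache (LRU->MRU): [lime bat]
  7. access bat: HIT. Cache (LRU->MRU): [lime bat]
  8. access lime: HIT. Cache (LRU->MRU): [bat lime]
  9. access bat: HIT. Cache (LRU->MRU): [lime bat]
  10. access pear: MISS. Cache (LRU->MRU): [lime bat pear]
  11. access bat: HIT. Cache (LRU->MRU): [lime pear bat]
  12. access lime: HIT. Cache (LRU->MRU): [pear bat lime]
  13. access apple: MISS. Cache (LRU->MRU): [pear bat lime apple]
  14. access apple: HIT. Cache (LRU->MRU): [pear bat lime apple]
  15. access bat: HIT. Cache (LRU->MRU): [pear lime apple bat]
  16. access bat: HIT. Cache (LRU->MRU): [pear lime apple bat]
  17. access lime: HIT. Cache (LRU->MRU): [pear apple bat lime]
  18. access bat: HIT. Cache (LRU->MRU): [pear apple lime bat]
  19. access apple: HIT. Cache (LRU->MRU): [pear lime bat apple]
  20. access plum: MISS, evict pear. Cache (LRU->MRU): [lime bat apple plum]
  21. access bat: HIT. Cache (LRU->MRU): [lime apple plum bat]
  22. access bat: HIT. Cache (LRU->MRU): [lime apple plum bat]
  23. access lime: HIT. Cache (LRU->MRU): [apple plum bat lime]
  24. access apple: HIT. Cache (LRU->MRU): [plum bat lime apple]
  25. access plum: HIT. Cache (LRU->MRU): [bat lime apple plum]
  26. access lime: HIT. Cache (LRU->MRU): [bat apple plum lime]
  27. access pear: MISS, evict bat. Cache (LRU->MRU): [apple plum lime pear]
Total: 21 hits, 6 misses, 2 evictions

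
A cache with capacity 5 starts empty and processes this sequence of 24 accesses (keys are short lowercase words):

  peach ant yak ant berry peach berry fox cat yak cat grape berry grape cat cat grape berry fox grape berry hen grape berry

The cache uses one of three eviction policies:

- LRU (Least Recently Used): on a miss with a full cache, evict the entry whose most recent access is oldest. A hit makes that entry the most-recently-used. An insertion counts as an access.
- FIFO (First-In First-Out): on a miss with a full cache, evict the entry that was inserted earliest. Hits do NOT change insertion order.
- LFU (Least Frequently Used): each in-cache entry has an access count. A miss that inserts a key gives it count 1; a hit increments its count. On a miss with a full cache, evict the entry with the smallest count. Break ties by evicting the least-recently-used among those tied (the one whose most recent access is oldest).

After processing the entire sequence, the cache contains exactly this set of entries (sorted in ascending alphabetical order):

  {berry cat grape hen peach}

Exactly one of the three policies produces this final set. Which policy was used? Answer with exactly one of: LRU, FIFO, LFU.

Answer: LFU

Derivation:
Simulating under each policy and comparing final sets:
  LRU: final set = {berry cat fox grape hen} -> differs
  FIFO: final set = {berry cat fox grape hen} -> differs
  LFU: final set = {berry cat grape hen peach} -> MATCHES target
Only LFU produces the target set.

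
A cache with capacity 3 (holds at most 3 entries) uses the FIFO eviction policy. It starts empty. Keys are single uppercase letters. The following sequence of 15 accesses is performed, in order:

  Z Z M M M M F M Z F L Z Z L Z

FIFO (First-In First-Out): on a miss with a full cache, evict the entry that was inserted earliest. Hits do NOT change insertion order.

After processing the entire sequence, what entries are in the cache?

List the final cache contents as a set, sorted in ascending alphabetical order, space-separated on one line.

FIFO simulation (capacity=3):
  1. access Z: MISS. Cache (old->new): [Z]
  2. access Z: HIT. Cache (old->new): [Z]
  3. access M: MISS. Cache (old->new): [Z M]
  4. access M: HIT. Cache (old->new): [Z M]
  5. access M: HIT. Cache (old->new): [Z M]
  6. access M: HIT. Cache (old->new): [Z M]
  7. access F: MISS. Cache (old->new): [Z M F]
  8. access M: HIT. Cache (old->new): [Z M F]
  9. access Z: HIT. Cache (old->new): [Z M F]
  10. access F: HIT. Cache (old->new): [Z M F]
  11. access L: MISS, evict Z. Cache (old->new): [M F L]
  12. access Z: MISS, evict M. Cache (old->new): [F L Z]
  13. access Z: HIT. Cache (old->new): [F L Z]
  14. access L: HIT. Cache (old->new): [F L Z]
  15. access Z: HIT. Cache (old->new): [F L Z]
Total: 10 hits, 5 misses, 2 evictions

Answer: F L Z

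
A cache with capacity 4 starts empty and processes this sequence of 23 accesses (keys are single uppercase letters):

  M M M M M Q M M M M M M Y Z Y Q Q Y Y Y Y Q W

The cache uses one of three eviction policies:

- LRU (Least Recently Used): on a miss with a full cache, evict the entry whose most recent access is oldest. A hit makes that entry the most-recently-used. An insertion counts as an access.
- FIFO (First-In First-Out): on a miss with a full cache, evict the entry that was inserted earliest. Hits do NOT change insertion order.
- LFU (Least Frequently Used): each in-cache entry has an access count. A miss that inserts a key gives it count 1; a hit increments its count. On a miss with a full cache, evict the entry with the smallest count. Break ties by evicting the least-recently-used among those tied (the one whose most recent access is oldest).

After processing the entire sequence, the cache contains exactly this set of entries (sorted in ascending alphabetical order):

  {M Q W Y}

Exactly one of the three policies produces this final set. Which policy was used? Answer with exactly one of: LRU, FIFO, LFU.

Simulating under each policy and comparing final sets:
  LRU: final set = {Q W Y Z} -> differs
  FIFO: final set = {Q W Y Z} -> differs
  LFU: final set = {M Q W Y} -> MATCHES target
Only LFU produces the target set.

Answer: LFU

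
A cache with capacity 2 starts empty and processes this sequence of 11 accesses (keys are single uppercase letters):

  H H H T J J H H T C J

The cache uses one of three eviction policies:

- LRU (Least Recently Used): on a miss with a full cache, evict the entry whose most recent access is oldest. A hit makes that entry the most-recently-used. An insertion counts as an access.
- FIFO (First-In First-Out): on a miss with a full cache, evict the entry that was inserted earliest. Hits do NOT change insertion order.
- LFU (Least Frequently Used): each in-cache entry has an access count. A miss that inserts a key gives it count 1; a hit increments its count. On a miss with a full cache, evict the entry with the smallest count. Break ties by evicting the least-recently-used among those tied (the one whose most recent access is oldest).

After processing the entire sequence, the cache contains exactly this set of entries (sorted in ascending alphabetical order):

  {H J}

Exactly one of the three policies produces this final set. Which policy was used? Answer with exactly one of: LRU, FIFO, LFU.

Simulating under each policy and comparing final sets:
  LRU: final set = {C J} -> differs
  FIFO: final set = {C J} -> differs
  LFU: final set = {H J} -> MATCHES target
Only LFU produces the target set.

Answer: LFU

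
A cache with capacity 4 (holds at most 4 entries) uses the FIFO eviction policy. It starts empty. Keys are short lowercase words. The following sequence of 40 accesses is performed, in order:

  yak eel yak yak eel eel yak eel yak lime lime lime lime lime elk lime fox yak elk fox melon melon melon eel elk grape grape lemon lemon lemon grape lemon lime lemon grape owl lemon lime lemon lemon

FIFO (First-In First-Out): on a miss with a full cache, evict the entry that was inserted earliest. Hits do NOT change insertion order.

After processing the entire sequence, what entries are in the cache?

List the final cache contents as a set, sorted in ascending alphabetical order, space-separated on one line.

FIFO simulation (capacity=4):
  1. access yak: MISS. Cache (old->new): [yak]
  2. access eel: MISS. Cache (old->new): [yak eel]
  3. access yak: HIT. Cache (old->new): [yak eel]
  4. access yak: HIT. Cache (old->new): [yak eel]
  5. access eel: HIT. Cache (old->new): [yak eel]
  6. access eel: HIT. Cache (old->new): [yak eel]
  7. access yak: HIT. Cache (old->new): [yak eel]
  8. access eel: HIT. Cache (old->new): [yak eel]
  9. access yak: HIT. Cache (old->new): [yak eel]
  10. access lime: MISS. Cache (old->new): [yak eel lime]
  11. access lime: HIT. Cache (old->new): [yak eel lime]
  12. access lime: HIT. Cache (old->new): [yak eel lime]
  13. access lime: HIT. Cache (old->new): [yak eel lime]
  14. access lime: HIT. Cache (old->new): [yak eel lime]
  15. access elk: MISS. Cache (old->new): [yak eel lime elk]
  16. access lime: HIT. Cache (old->new): [yak eel lime elk]
  17. access fox: MISS, evict yak. Cache (old->new): [eel lime elk fox]
  18. access yak: MISS, evict eel. Cache (old->new): [lime elk fox yak]
  19. access elk: HIT. Cache (old->new): [lime elk fox yak]
  20. access fox: HIT. Cache (old->new): [lime elk fox yak]
  21. access melon: MISS, evict lime. Cache (old->new): [elk fox yak melon]
  22. access melon: HIT. Cache (old->new): [elk fox yak melon]
  23. access melon: HIT. Cache (old->new): [elk fox yak melon]
  24. access eel: MISS, evict elk. Cache (old->new): [fox yak melon eel]
  25. access elk: MISS, evict fox. Cache (old->new): [yak melon eel elk]
  26. access grape: MISS, evict yak. Cache (old->new): [melon eel elk grape]
  27. access grape: HIT. Cache (old->new): [melon eel elk grape]
  28. access lemon: MISS, evict melon. Cache (old->new): [eel elk grape lemon]
  29. access lemon: HIT. Cache (old->new): [eel elk grape lemon]
  30. access lemon: HIT. Cache (old->new): [eel elk grape lemon]
  31. access grape: HIT. Cache (old->new): [eel elk grape lemon]
  32. access lemon: HIT. Cache (old->new): [eel elk grape lemon]
  33. access lime: MISS, evict eel. Cache (old->new): [elk grape lemon lime]
  34. access lemon: HIT. Cache (old->new): [elk grape lemon lime]
  35. access grape: HIT. Cache (old->new): [elk grape lemon lime]
  36. access owl: MISS, evict elk. Cache (old->new): [grape lemon lime owl]
  37. access lemon: HIT. Cache (old->new): [grape lemon lime owl]
  38. access lime: HIT. Cache (old->new): [grape lemon lime owl]
  39. access lemon: HIT. Cache (old->new): [grape lemon lime owl]
  40. access lemon: HIT. Cache (old->new): [grape lemon lime owl]
Total: 27 hits, 13 misses, 9 evictions

Answer: grape lemon lime owl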